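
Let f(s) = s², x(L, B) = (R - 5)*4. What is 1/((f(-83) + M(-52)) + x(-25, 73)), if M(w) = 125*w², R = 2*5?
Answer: 1/344909 ≈ 2.8993e-6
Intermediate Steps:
R = 10
x(L, B) = 20 (x(L, B) = (10 - 5)*4 = 5*4 = 20)
1/((f(-83) + M(-52)) + x(-25, 73)) = 1/(((-83)² + 125*(-52)²) + 20) = 1/((6889 + 125*2704) + 20) = 1/((6889 + 338000) + 20) = 1/(344889 + 20) = 1/344909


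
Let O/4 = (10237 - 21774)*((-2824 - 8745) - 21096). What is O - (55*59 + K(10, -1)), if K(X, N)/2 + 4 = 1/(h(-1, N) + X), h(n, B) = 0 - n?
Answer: 16581633011/11 ≈ 1.5074e+9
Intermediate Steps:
h(n, B) = -n
K(X, N) = -8 + 2/(1 + X) (K(X, N) = -8 + 2/(-1*(-1) + X) = -8 + 2/(1 + X))
O = 1507424420 (O = 4*((10237 - 21774)*((-2824 - 8745) - 21096)) = 4*(-11537*(-11569 - 21096)) = 4*(-11537*(-32665)) = 4*376856105 = 1507424420)
O - (55*59 + K(10, -1)) = 1507424420 - (55*59 + 2*(-3 - 4*10)/(1 + 10)) = 1507424420 - (3245 + 2*(-3 - 40)/11) = 1507424420 - (3245 + 2*(1/11)*(-43)) = 1507424420 - (3245 - 86/11) = 1507424420 - 1*35609/11 = 1507424420 - 35609/11 = 16581633011/11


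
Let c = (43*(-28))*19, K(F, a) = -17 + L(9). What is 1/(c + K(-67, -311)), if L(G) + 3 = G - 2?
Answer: -1/22889 ≈ -4.3689e-5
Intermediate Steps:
L(G) = -5 + G (L(G) = -3 + (G - 2) = -3 + (-2 + G) = -5 + G)
K(F, a) = -13 (K(F, a) = -17 + (-5 + 9) = -17 + 4 = -13)
c = -22876 (c = -1204*19 = -22876)
1/(c + K(-67, -311)) = 1/(-22876 - 13) = 1/(-22889) = -1/22889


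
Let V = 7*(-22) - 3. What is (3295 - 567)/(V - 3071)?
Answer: -682/807 ≈ -0.84511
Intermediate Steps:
V = -157 (V = -154 - 3 = -157)
(3295 - 567)/(V - 3071) = (3295 - 567)/(-157 - 3071) = 2728/(-3228) = 2728*(-1/3228) = -682/807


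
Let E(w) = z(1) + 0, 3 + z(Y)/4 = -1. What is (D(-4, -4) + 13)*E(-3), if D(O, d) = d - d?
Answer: -208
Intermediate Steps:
D(O, d) = 0
z(Y) = -16 (z(Y) = -12 + 4*(-1) = -12 - 4 = -16)
E(w) = -16 (E(w) = -16 + 0 = -16)
(D(-4, -4) + 13)*E(-3) = (0 + 13)*(-16) = 13*(-16) = -208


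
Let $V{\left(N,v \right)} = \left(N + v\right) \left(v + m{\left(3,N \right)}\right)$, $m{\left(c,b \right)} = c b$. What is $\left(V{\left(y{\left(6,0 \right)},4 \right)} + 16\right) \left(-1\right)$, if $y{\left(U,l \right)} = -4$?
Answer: $-16$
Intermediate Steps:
$m{\left(c,b \right)} = b c$
$V{\left(N,v \right)} = \left(N + v\right) \left(v + 3 N\right)$ ($V{\left(N,v \right)} = \left(N + v\right) \left(v + N 3\right) = \left(N + v\right) \left(v + 3 N\right)$)
$\left(V{\left(y{\left(6,0 \right)},4 \right)} + 16\right) \left(-1\right) = \left(\left(4^{2} + 3 \left(-4\right)^{2} + 4 \left(-4\right) 4\right) + 16\right) \left(-1\right) = \left(\left(16 + 3 \cdot 16 - 64\right) + 16\right) \left(-1\right) = \left(\left(16 + 48 - 64\right) + 16\right) \left(-1\right) = \left(0 + 16\right) \left(-1\right) = 16 \left(-1\right) = -16$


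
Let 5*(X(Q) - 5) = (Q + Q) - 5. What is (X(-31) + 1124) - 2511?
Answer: -6977/5 ≈ -1395.4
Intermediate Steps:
X(Q) = 4 + 2*Q/5 (X(Q) = 5 + ((Q + Q) - 5)/5 = 5 + (2*Q - 5)/5 = 5 + (-5 + 2*Q)/5 = 5 + (-1 + 2*Q/5) = 4 + 2*Q/5)
(X(-31) + 1124) - 2511 = ((4 + (⅖)*(-31)) + 1124) - 2511 = ((4 - 62/5) + 1124) - 2511 = (-42/5 + 1124) - 2511 = 5578/5 - 2511 = -6977/5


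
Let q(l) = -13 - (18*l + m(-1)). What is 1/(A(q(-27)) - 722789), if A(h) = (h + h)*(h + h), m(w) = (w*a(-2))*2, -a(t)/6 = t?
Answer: 1/265247 ≈ 3.7701e-6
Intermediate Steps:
a(t) = -6*t
m(w) = 24*w (m(w) = (w*(-6*(-2)))*2 = (w*12)*2 = (12*w)*2 = 24*w)
q(l) = 11 - 18*l (q(l) = -13 - (18*l + 24*(-1)) = -13 - (18*l - 24) = -13 - (-24 + 18*l) = -13 + (24 - 18*l) = 11 - 18*l)
A(h) = 4*h**2 (A(h) = (2*h)*(2*h) = 4*h**2)
1/(A(q(-27)) - 722789) = 1/(4*(11 - 18*(-27))**2 - 722789) = 1/(4*(11 + 486)**2 - 722789) = 1/(4*497**2 - 722789) = 1/(4*247009 - 722789) = 1/(988036 - 722789) = 1/265247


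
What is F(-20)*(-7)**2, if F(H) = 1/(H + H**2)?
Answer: 49/380 ≈ 0.12895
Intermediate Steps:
F(-20)*(-7)**2 = (1/((-20)*(1 - 20)))*(-7)**2 = -1/20/(-19)*49 = -1/20*(-1/19)*49 = (1/380)*49 = 49/380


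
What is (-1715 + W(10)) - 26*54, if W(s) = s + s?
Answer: -3099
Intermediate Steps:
W(s) = 2*s
(-1715 + W(10)) - 26*54 = (-1715 + 2*10) - 26*54 = (-1715 + 20) - 1404 = -1695 - 1404 = -3099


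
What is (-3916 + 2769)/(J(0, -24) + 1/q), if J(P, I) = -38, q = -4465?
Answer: 5121355/169671 ≈ 30.184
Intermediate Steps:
(-3916 + 2769)/(J(0, -24) + 1/q) = (-3916 + 2769)/(-38 + 1/(-4465)) = -1147/(-38 - 1/4465) = -1147/(-169671/4465) = -1147*(-4465/169671) = 5121355/169671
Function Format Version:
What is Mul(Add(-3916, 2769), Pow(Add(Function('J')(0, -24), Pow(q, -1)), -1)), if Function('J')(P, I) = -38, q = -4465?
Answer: Rational(5121355, 169671) ≈ 30.184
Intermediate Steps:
Mul(Add(-3916, 2769), Pow(Add(Function('J')(0, -24), Pow(q, -1)), -1)) = Mul(Add(-3916, 2769), Pow(Add(-38, Pow(-4465, -1)), -1)) = Mul(-1147, Pow(Add(-38, Rational(-1, 4465)), -1)) = Mul(-1147, Pow(Rational(-169671, 4465), -1)) = Mul(-1147, Rational(-4465, 169671)) = Rational(5121355, 169671)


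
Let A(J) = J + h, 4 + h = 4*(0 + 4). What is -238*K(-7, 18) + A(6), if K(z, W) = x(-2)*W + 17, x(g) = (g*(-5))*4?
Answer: -175388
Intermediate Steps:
x(g) = -20*g (x(g) = -5*g*4 = -20*g)
h = 12 (h = -4 + 4*(0 + 4) = -4 + 4*4 = -4 + 16 = 12)
A(J) = 12 + J (A(J) = J + 12 = 12 + J)
K(z, W) = 17 + 40*W (K(z, W) = (-20*(-2))*W + 17 = 40*W + 17 = 17 + 40*W)
-238*K(-7, 18) + A(6) = -238*(17 + 40*18) + (12 + 6) = -238*(17 + 720) + 18 = -238*737 + 18 = -175406 + 18 = -175388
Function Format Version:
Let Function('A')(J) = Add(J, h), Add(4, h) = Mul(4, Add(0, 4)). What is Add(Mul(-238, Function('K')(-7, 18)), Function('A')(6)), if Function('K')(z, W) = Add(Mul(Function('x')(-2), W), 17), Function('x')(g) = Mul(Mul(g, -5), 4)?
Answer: -175388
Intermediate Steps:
Function('x')(g) = Mul(-20, g) (Function('x')(g) = Mul(Mul(-5, g), 4) = Mul(-20, g))
h = 12 (h = Add(-4, Mul(4, Add(0, 4))) = Add(-4, Mul(4, 4)) = Add(-4, 16) = 12)
Function('A')(J) = Add(12, J) (Function('A')(J) = Add(J, 12) = Add(12, J))
Function('K')(z, W) = Add(17, Mul(40, W)) (Function('K')(z, W) = Add(Mul(Mul(-20, -2), W), 17) = Add(Mul(40, W), 17) = Add(17, Mul(40, W)))
Add(Mul(-238, Function('K')(-7, 18)), Function('A')(6)) = Add(Mul(-238, Add(17, Mul(40, 18))), Add(12, 6)) = Add(Mul(-238, Add(17, 720)), 18) = Add(Mul(-238, 737), 18) = Add(-175406, 18) = -175388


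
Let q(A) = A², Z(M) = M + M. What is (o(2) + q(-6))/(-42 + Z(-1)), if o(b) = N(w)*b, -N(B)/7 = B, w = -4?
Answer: -23/11 ≈ -2.0909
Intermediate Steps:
N(B) = -7*B
Z(M) = 2*M
o(b) = 28*b (o(b) = (-7*(-4))*b = 28*b)
(o(2) + q(-6))/(-42 + Z(-1)) = (28*2 + (-6)²)/(-42 + 2*(-1)) = (56 + 36)/(-42 - 2) = 92/(-44) = -1/44*92 = -23/11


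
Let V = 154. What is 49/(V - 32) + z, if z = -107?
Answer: -13005/122 ≈ -106.60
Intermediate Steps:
49/(V - 32) + z = 49/(154 - 32) - 107 = 49/122 - 107 = -13005/122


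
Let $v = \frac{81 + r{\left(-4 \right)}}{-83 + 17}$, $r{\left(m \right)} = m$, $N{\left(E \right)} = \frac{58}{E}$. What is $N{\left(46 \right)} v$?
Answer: $- \frac{203}{138} \approx -1.471$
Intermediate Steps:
$v = - \frac{7}{6}$ ($v = \frac{81 - 4}{-83 + 17} = \frac{77}{-66} = 77 \left(- \frac{1}{66}\right) = - \frac{7}{6} \approx -1.1667$)
$N{\left(46 \right)} v = \frac{58}{46} \left(- \frac{7}{6}\right) = 58 \cdot \frac{1}{46} \left(- \frac{7}{6}\right) = \frac{29}{23} \left(- \frac{7}{6}\right) = - \frac{203}{138}$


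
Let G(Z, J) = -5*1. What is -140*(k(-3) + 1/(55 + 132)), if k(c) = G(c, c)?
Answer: 130760/187 ≈ 699.25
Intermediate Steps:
G(Z, J) = -5
k(c) = -5
-140*(k(-3) + 1/(55 + 132)) = -140*(-5 + 1/(55 + 132)) = -140*(-5 + 1/187) = -140*(-934/187) = 130760/187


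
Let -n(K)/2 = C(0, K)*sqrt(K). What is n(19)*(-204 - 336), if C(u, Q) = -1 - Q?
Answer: -21600*sqrt(19) ≈ -94152.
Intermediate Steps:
n(K) = -2*sqrt(K)*(-1 - K) (n(K) = -2*(-1 - K)*sqrt(K) = -2*sqrt(K)*(-1 - K))
n(19)*(-204 - 336) = (2*sqrt(19)*(1 + 19))*(-204 - 336) = (2*sqrt(19)*20)*(-540) = (40*sqrt(19))*(-540) = -21600*sqrt(19)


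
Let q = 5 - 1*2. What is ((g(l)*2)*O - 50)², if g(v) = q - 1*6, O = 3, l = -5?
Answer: 4624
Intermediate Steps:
q = 3 (q = 5 - 2 = 3)
g(v) = -3 (g(v) = 3 - 1*6 = 3 - 6 = -3)
((g(l)*2)*O - 50)² = (-3*2*3 - 50)² = (-6*3 - 50)² = (-18 - 50)² = (-68)² = 4624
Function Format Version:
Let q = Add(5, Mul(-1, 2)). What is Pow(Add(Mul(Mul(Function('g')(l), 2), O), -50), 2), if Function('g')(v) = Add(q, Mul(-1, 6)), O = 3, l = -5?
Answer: 4624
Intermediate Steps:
q = 3 (q = Add(5, -2) = 3)
Function('g')(v) = -3 (Function('g')(v) = Add(3, Mul(-1, 6)) = Add(3, -6) = -3)
Pow(Add(Mul(Mul(Function('g')(l), 2), O), -50), 2) = Pow(Add(Mul(Mul(-3, 2), 3), -50), 2) = Pow(Add(Mul(-6, 3), -50), 2) = Pow(Add(-18, -50), 2) = Pow(-68, 2) = 4624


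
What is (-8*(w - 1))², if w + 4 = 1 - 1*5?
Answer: 5184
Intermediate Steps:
w = -8 (w = -4 + (1 - 1*5) = -4 + (1 - 5) = -4 - 4 = -8)
(-8*(w - 1))² = (-8*(-8 - 1))² = (-8*(-9))² = 72² = 5184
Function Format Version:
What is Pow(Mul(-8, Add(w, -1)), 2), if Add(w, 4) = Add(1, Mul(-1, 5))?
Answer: 5184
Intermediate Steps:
w = -8 (w = Add(-4, Add(1, Mul(-1, 5))) = Add(-4, Add(1, -5)) = Add(-4, -4) = -8)
Pow(Mul(-8, Add(w, -1)), 2) = Pow(Mul(-8, Add(-8, -1)), 2) = Pow(Mul(-8, -9), 2) = Pow(72, 2) = 5184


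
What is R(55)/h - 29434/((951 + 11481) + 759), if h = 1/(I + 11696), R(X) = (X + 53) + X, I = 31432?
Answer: 92730906590/13191 ≈ 7.0299e+6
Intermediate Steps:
R(X) = 53 + 2*X (R(X) = (53 + X) + X = 53 + 2*X)
h = 1/43128 (h = 1/(31432 + 11696) = 1/43128 ≈ 2.3187e-5)
R(55)/h - 29434/((951 + 11481) + 759) = (53 + 2*55)/(1/43128) - 29434/((951 + 11481) + 759) = (53 + 110)*43128 - 29434/(12432 + 759) = 163*43128 - 29434/13191 = 7029864 - 29434*1/13191 = 7029864 - 29434/13191 = 92730906590/13191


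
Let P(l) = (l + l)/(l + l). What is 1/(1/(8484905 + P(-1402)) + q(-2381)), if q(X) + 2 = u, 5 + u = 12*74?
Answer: 8484906/7475202187 ≈ 0.0011351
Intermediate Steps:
P(l) = 1 (P(l) = (2*l)/((2*l)) = (2*l)*(1/(2*l)) = 1)
u = 883 (u = -5 + 12*74 = -5 + 888 = 883)
q(X) = 881 (q(X) = -2 + 883 = 881)
1/(1/(8484905 + P(-1402)) + q(-2381)) = 1/(1/(8484905 + 1) + 881) = 1/(1/8484906 + 881) = 1/(7475202187/8484906) = 8484906/7475202187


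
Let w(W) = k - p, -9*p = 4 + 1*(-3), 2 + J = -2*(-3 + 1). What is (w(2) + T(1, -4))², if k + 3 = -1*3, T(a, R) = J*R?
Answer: 15625/81 ≈ 192.90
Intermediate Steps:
J = 2 (J = -2 - 2*(-3 + 1) = -2 - 2*(-2) = -2 + 4 = 2)
T(a, R) = 2*R
k = -6 (k = -3 - 1*3 = -3 - 3 = -6)
p = -⅑ (p = -(4 + 1*(-3))/9 = -(4 - 3)/9 = -⅑*1 = -⅑ ≈ -0.11111)
w(W) = -53/9 (w(W) = -6 - 1*(-⅑) = -6 + ⅑ = -53/9)
(w(2) + T(1, -4))² = (-53/9 + 2*(-4))² = (-53/9 - 8)² = (-125/9)² = 15625/81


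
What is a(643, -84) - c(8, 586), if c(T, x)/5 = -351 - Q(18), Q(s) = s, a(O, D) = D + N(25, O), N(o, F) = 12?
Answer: 1773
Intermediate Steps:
a(O, D) = 12 + D (a(O, D) = D + 12 = 12 + D)
c(T, x) = -1845 (c(T, x) = 5*(-351 - 1*18) = 5*(-351 - 18) = 5*(-369) = -1845)
a(643, -84) - c(8, 586) = (12 - 84) - 1*(-1845) = -72 + 1845 = 1773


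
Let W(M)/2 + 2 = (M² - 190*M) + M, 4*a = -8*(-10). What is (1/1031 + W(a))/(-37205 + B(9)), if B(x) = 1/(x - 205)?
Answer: 455613956/2506079537 ≈ 0.18180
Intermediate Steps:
a = 20 (a = (-8*(-10))/4 = (¼)*80 = 20)
W(M) = -4 - 378*M + 2*M² (W(M) = -4 + 2*((M² - 190*M) + M) = -4 + 2*(M² - 189*M) = -4 + (-378*M + 2*M²) = -4 - 378*M + 2*M²)
B(x) = 1/(-205 + x)
(1/1031 + W(a))/(-37205 + B(9)) = (1/1031 + (-4 - 378*20 + 2*20²))/(-37205 + 1/(-205 + 9)) = (1/1031 + (-4 - 7560 + 2*400))/(-37205 + 1/(-196)) = (1/1031 + (-4 - 7560 + 800))/(-37205 - 1/196) = (1/1031 - 6764)/(-7292181/196) = -6973683/1031*(-196/7292181) = 455613956/2506079537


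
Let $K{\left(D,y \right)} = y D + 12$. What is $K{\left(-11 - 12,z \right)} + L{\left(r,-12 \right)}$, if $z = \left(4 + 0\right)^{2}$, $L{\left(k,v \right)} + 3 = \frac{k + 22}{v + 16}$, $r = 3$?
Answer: $- \frac{1411}{4} \approx -352.75$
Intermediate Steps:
$L{\left(k,v \right)} = -3 + \frac{22 + k}{16 + v}$ ($L{\left(k,v \right)} = -3 + \frac{k + 22}{v + 16} = -3 + \frac{22 + k}{16 + v}$)
$z = 16$ ($z = 4^{2} = 16$)
$K{\left(D,y \right)} = 12 + D y$ ($K{\left(D,y \right)} = D y + 12 = 12 + D y$)
$K{\left(-11 - 12,z \right)} + L{\left(r,-12 \right)} = \left(12 + \left(-11 - 12\right) 16\right) + \frac{-26 + 3 - -36}{16 - 12} = \left(12 + \left(-11 - 12\right) 16\right) + \frac{-26 + 3 + 36}{4} = \left(12 - 368\right) + \frac{1}{4} \cdot 13 = \left(12 - 368\right) + \frac{13}{4} = -356 + \frac{13}{4} = - \frac{1411}{4}$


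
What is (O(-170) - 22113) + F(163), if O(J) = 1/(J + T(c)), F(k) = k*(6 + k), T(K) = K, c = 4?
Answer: 902043/166 ≈ 5434.0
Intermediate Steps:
O(J) = 1/(4 + J) (O(J) = 1/(J + 4) = 1/(4 + J))
(O(-170) - 22113) + F(163) = (1/(4 - 170) - 22113) + 163*(6 + 163) = (1/(-166) - 22113) + 163*169 = (-1/166 - 22113) + 27547 = -3670759/166 + 27547 = 902043/166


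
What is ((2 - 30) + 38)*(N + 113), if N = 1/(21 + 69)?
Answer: 10171/9 ≈ 1130.1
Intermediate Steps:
N = 1/90 ≈ 0.011111
((2 - 30) + 38)*(N + 113) = ((2 - 30) + 38)*(1/90 + 113) = (-28 + 38)*(10171/90) = 10*(10171/90) = 10171/9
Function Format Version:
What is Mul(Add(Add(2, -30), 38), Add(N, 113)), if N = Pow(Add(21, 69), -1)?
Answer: Rational(10171, 9) ≈ 1130.1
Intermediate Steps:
N = Rational(1, 90) (N = Pow(90, -1) = Rational(1, 90) ≈ 0.011111)
Mul(Add(Add(2, -30), 38), Add(N, 113)) = Mul(Add(Add(2, -30), 38), Add(Rational(1, 90), 113)) = Mul(Add(-28, 38), Rational(10171, 90)) = Mul(10, Rational(10171, 90)) = Rational(10171, 9)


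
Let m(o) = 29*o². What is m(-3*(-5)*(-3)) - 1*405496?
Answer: -346771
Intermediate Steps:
m(-3*(-5)*(-3)) - 1*405496 = 29*(-3*(-5)*(-3))² - 1*405496 = 29*(15*(-3))² - 405496 = 29*(-45)² - 405496 = 29*2025 - 405496 = 58725 - 405496 = -346771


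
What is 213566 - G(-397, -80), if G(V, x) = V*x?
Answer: 181806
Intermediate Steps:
213566 - G(-397, -80) = 213566 - (-397)*(-80) = 213566 - 1*31760 = 213566 - 31760 = 181806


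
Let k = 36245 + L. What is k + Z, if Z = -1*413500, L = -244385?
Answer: -621640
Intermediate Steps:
Z = -413500
k = -208140 (k = 36245 - 244385 = -208140)
k + Z = -208140 - 413500 = -621640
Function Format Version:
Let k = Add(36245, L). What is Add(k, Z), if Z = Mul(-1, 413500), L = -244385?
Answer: -621640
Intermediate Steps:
Z = -413500
k = -208140 (k = Add(36245, -244385) = -208140)
Add(k, Z) = Add(-208140, -413500) = -621640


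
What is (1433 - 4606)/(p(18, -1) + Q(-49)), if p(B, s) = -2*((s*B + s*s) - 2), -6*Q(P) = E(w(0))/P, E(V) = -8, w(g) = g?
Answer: -466431/5582 ≈ -83.560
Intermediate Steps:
Q(P) = 4/(3*P) (Q(P) = -(-4)/(3*P) = 4/(3*P))
p(B, s) = 4 - 2*s² - 2*B*s (p(B, s) = -2*((B*s + s²) - 2) = -2*((s² + B*s) - 2) = -2*(-2 + s² + B*s) = 4 - 2*s² - 2*B*s)
(1433 - 4606)/(p(18, -1) + Q(-49)) = (1433 - 4606)/((4 - 2*(-1)² - 2*18*(-1)) + (4/3)/(-49)) = -3173/((4 - 2*1 + 36) + (4/3)*(-1/49)) = -3173/((4 - 2 + 36) - 4/147) = -3173/(38 - 4/147) = -3173/5582/147 = -3173*147/5582 = -466431/5582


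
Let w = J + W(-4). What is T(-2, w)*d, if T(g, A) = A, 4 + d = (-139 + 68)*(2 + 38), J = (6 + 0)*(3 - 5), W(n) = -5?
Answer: 48348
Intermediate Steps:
J = -12 (J = 6*(-2) = -12)
w = -17 (w = -12 - 5 = -17)
d = -2844 (d = -4 + (-139 + 68)*(2 + 38) = -4 - 71*40 = -4 - 2840 = -2844)
T(-2, w)*d = -17*(-2844) = 48348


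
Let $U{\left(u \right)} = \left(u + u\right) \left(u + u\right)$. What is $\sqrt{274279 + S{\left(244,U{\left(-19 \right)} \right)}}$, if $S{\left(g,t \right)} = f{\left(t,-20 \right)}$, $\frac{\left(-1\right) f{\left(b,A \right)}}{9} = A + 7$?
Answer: $2 \sqrt{68599} \approx 523.83$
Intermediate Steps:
$U{\left(u \right)} = 4 u^{2}$ ($U{\left(u \right)} = 2 u 2 u = 4 u^{2}$)
$f{\left(b,A \right)} = -63 - 9 A$ ($f{\left(b,A \right)} = - 9 \left(A + 7\right) = - 9 \left(7 + A\right) = -63 - 9 A$)
$S{\left(g,t \right)} = 117$ ($S{\left(g,t \right)} = -63 - -180 = -63 + 180 = 117$)
$\sqrt{274279 + S{\left(244,U{\left(-19 \right)} \right)}} = \sqrt{274279 + 117} = \sqrt{274396} = 2 \sqrt{68599}$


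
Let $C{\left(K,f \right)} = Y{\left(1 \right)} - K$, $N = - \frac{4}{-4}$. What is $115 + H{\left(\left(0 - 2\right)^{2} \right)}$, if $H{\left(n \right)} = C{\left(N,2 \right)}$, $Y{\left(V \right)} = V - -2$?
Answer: $117$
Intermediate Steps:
$Y{\left(V \right)} = 2 + V$ ($Y{\left(V \right)} = V + 2 = 2 + V$)
$N = 1$ ($N = \left(-4\right) \left(- \frac{1}{4}\right) = 1$)
$C{\left(K,f \right)} = 3 - K$ ($C{\left(K,f \right)} = \left(2 + 1\right) - K = 3 - K$)
$H{\left(n \right)} = 2$ ($H{\left(n \right)} = 3 - 1 = 2$)
$115 + H{\left(\left(0 - 2\right)^{2} \right)} = 115 + 2 = 117$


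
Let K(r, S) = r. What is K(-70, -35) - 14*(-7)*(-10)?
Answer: -1050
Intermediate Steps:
K(-70, -35) - 14*(-7)*(-10) = -70 - 14*(-7)*(-10) = -70 - (-98)*(-10) = -70 - 1*980 = -70 - 980 = -1050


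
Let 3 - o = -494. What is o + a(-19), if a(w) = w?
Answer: 478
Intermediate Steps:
o = 497 (o = 3 - 1*(-494) = 3 + 494 = 497)
o + a(-19) = 497 - 19 = 478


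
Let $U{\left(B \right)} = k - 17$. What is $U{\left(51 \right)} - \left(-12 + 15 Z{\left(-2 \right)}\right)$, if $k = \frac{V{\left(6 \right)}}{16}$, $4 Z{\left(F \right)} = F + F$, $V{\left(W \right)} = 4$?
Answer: $\frac{41}{4} \approx 10.25$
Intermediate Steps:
$Z{\left(F \right)} = \frac{F}{2}$ ($Z{\left(F \right)} = \frac{F + F}{4} = \frac{2 F}{4} = \frac{F}{2}$)
$k = \frac{1}{4}$ ($k = \frac{4}{16} = 4 \cdot \frac{1}{16} = \frac{1}{4} \approx 0.25$)
$U{\left(B \right)} = - \frac{67}{4}$ ($U{\left(B \right)} = \frac{1}{4} - 17 = - \frac{67}{4}$)
$U{\left(51 \right)} - \left(-12 + 15 Z{\left(-2 \right)}\right) = - \frac{67}{4} - \left(-12 + 15 \cdot \frac{1}{2} \left(-2\right)\right) = - \frac{67}{4} - \left(-12 + 15 \left(-1\right)\right) = - \frac{67}{4} - \left(-12 - 15\right) = - \frac{67}{4} - -27 = - \frac{67}{4} + 27 = \frac{41}{4}$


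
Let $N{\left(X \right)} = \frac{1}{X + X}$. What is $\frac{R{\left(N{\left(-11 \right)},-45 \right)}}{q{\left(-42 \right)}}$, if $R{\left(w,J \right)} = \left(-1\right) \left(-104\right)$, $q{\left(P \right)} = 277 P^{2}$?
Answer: $\frac{26}{122157} \approx 0.00021284$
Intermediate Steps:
$N{\left(X \right)} = \frac{1}{2 X}$
$R{\left(w,J \right)} = 104$
$\frac{R{\left(N{\left(-11 \right)},-45 \right)}}{q{\left(-42 \right)}} = \frac{104}{277 \left(-42\right)^{2}} = \frac{104}{277 \cdot 1764} = \frac{104}{488628} = 104 \cdot \frac{1}{488628} = \frac{26}{122157}$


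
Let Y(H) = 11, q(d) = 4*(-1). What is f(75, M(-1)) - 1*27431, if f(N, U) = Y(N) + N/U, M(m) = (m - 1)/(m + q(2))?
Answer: -54465/2 ≈ -27233.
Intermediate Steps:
q(d) = -4
M(m) = (-1 + m)/(-4 + m) (M(m) = (m - 1)/(m - 4) = (-1 + m)/(-4 + m))
f(N, U) = 11 + N/U
f(75, M(-1)) - 1*27431 = (11 + 75/(((-1 - 1)/(-4 - 1)))) - 1*27431 = (11 + 75/((-2/(-5)))) - 27431 = (11 + 75/((-⅕*(-2)))) - 27431 = (11 + 75/(⅖)) - 27431 = (11 + 75*(5/2)) - 27431 = (11 + 375/2) - 27431 = 397/2 - 27431 = -54465/2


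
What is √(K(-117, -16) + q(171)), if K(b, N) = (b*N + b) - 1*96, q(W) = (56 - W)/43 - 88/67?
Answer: √13736867290/2881 ≈ 40.682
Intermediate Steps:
q(W) = -32/2881 - W/43 (q(W) = (56 - W)*(1/43) - 88*1/67 = (56/43 - W/43) - 88/67 = -32/2881 - W/43)
K(b, N) = -96 + b + N*b (K(b, N) = (N*b + b) - 96 = (b + N*b) - 96 = -96 + b + N*b)
√(K(-117, -16) + q(171)) = √((-96 - 117 - 16*(-117)) + (-32/2881 - 1/43*171)) = √((-96 - 117 + 1872) + (-32/2881 - 171/43)) = √(1659 - 11489/2881) = √(4768090/2881) = √13736867290/2881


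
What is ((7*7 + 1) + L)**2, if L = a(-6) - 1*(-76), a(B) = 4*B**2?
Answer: 72900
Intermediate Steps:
L = 220 (L = 4*(-6)**2 - 1*(-76) = 4*36 + 76 = 144 + 76 = 220)
((7*7 + 1) + L)**2 = ((7*7 + 1) + 220)**2 = ((49 + 1) + 220)**2 = (50 + 220)**2 = 270**2 = 72900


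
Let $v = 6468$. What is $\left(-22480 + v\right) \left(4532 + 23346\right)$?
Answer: $-446382536$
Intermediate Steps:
$\left(-22480 + v\right) \left(4532 + 23346\right) = \left(-22480 + 6468\right) \left(4532 + 23346\right) = \left(-16012\right) 27878 = -446382536$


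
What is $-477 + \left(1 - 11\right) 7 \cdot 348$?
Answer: $-24837$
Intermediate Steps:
$-477 + \left(1 - 11\right) 7 \cdot 348 = -477 + \left(-10\right) 7 \cdot 348 = -477 - 24360 = -24837$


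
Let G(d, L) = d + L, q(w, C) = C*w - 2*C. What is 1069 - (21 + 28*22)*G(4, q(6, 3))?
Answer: -9123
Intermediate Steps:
q(w, C) = -2*C + C*w
G(d, L) = L + d
1069 - (21 + 28*22)*G(4, q(6, 3)) = 1069 - (21 + 28*22)*(3*(-2 + 6) + 4) = 1069 - (21 + 616)*(3*4 + 4) = 1069 - 637*(12 + 4) = 1069 - 637*16 = 1069 - 1*10192 = 1069 - 10192 = -9123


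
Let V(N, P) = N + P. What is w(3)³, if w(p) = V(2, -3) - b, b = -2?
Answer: 1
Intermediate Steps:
w(p) = 1 (w(p) = (2 - 3) - 1*(-2) = -1 + 2 = 1)
w(3)³ = 1³ = 1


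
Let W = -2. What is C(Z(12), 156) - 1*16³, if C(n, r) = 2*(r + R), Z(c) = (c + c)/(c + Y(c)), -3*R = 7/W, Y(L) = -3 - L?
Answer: -11345/3 ≈ -3781.7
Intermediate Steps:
R = 7/6 (R = -7/(3*(-2)) = -7*(-1)/(3*2) = -⅓*(-7/2) = 7/6 ≈ 1.1667)
Z(c) = -2*c/3 (Z(c) = (c + c)/(c + (-3 - c)) = (2*c)/(-3) = (2*c)*(-⅓) = -2*c/3)
C(n, r) = 7/3 + 2*r (C(n, r) = 2*(r + 7/6) = 2*(7/6 + r) = 7/3 + 2*r)
C(Z(12), 156) - 1*16³ = (7/3 + 2*156) - 1*16³ = (7/3 + 312) - 1*4096 = 943/3 - 4096 = -11345/3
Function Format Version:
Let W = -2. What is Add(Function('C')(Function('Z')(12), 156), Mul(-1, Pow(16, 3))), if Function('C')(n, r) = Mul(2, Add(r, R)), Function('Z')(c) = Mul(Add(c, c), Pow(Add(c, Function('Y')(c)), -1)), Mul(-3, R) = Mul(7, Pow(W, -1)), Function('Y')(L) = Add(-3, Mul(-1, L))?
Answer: Rational(-11345, 3) ≈ -3781.7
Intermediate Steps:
R = Rational(7, 6) (R = Mul(Rational(-1, 3), Mul(7, Pow(-2, -1))) = Mul(Rational(-1, 3), Mul(7, Rational(-1, 2))) = Mul(Rational(-1, 3), Rational(-7, 2)) = Rational(7, 6) ≈ 1.1667)
Function('Z')(c) = Mul(Rational(-2, 3), c) (Function('Z')(c) = Mul(Add(c, c), Pow(Add(c, Add(-3, Mul(-1, c))), -1)) = Mul(Mul(2, c), Pow(-3, -1)) = Mul(Mul(2, c), Rational(-1, 3)) = Mul(Rational(-2, 3), c))
Function('C')(n, r) = Add(Rational(7, 3), Mul(2, r)) (Function('C')(n, r) = Mul(2, Add(r, Rational(7, 6))) = Mul(2, Add(Rational(7, 6), r)) = Add(Rational(7, 3), Mul(2, r)))
Add(Function('C')(Function('Z')(12), 156), Mul(-1, Pow(16, 3))) = Add(Add(Rational(7, 3), Mul(2, 156)), Mul(-1, Pow(16, 3))) = Add(Add(Rational(7, 3), 312), Mul(-1, 4096)) = Add(Rational(943, 3), -4096) = Rational(-11345, 3)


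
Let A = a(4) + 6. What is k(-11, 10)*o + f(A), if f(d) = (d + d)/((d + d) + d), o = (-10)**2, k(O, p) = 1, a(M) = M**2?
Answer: 302/3 ≈ 100.67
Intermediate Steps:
o = 100
A = 22 (A = 4**2 + 6 = 16 + 6 = 22)
f(d) = 2/3 (f(d) = (2*d)/(2*d + d) = (2*d)/((3*d)) = (2*d)*(1/(3*d)) = 2/3)
k(-11, 10)*o + f(A) = 1*100 + 2/3 = 100 + 2/3 = 302/3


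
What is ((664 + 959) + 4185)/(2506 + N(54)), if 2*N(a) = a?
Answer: 5808/2533 ≈ 2.2929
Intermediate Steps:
N(a) = a/2
((664 + 959) + 4185)/(2506 + N(54)) = ((664 + 959) + 4185)/(2506 + (1/2)*54) = (1623 + 4185)/(2506 + 27) = 5808/2533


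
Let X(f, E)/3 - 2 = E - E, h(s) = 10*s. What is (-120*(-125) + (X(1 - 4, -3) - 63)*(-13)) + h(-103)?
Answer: 14711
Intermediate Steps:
X(f, E) = 6 (X(f, E) = 6 + 3*(E - E) = 6 + 3*0 = 6 + 0 = 6)
(-120*(-125) + (X(1 - 4, -3) - 63)*(-13)) + h(-103) = (-120*(-125) + (6 - 63)*(-13)) + 10*(-103) = (15000 - 57*(-13)) - 1030 = (15000 + 741) - 1030 = 15741 - 1030 = 14711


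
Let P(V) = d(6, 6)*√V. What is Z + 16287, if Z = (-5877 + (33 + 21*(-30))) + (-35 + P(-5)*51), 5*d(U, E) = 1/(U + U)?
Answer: 9778 + 17*I*√5/20 ≈ 9778.0 + 1.9007*I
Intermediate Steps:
d(U, E) = 1/(10*U) (d(U, E) = 1/(5*(U + U)) = 1/(5*((2*U))) = (1/(2*U))/5 = 1/(10*U))
P(V) = √V/60 (P(V) = ((⅒)/6)*√V = ((⅒)*(⅙))*√V = √V/60)
Z = -6509 + 17*I*√5/20 (Z = (-5877 + (33 + 21*(-30))) + (-35 + (√(-5)/60)*51) = (-5877 + (33 - 630)) + (-35 + ((I*√5)/60)*51) = (-5877 - 597) + (-35 + (I*√5/60)*51) = -6474 + (-35 + 17*I*√5/20) = -6509 + 17*I*√5/20 ≈ -6509.0 + 1.9007*I)
Z + 16287 = (-6509 + 17*I*√5/20) + 16287 = 9778 + 17*I*√5/20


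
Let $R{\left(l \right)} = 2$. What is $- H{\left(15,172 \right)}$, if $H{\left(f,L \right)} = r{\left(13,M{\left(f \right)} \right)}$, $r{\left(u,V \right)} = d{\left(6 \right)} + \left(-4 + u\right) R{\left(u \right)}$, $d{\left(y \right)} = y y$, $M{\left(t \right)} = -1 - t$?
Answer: $-54$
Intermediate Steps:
$d{\left(y \right)} = y^{2}$
$r{\left(u,V \right)} = 28 + 2 u$ ($r{\left(u,V \right)} = 6^{2} + \left(-4 + u\right) 2 = 36 + \left(-8 + 2 u\right) = 28 + 2 u$)
$H{\left(f,L \right)} = 54$ ($H{\left(f,L \right)} = 28 + 2 \cdot 13 = 28 + 26 = 54$)
$- H{\left(15,172 \right)} = \left(-1\right) 54 = -54$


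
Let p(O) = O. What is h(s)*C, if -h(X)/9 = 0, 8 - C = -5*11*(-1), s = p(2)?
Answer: 0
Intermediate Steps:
s = 2
C = -47 (C = 8 - (-5*11)*(-1) = 8 - (-55)*(-1) = 8 - 1*55 = 8 - 55 = -47)
h(X) = 0 (h(X) = -9*0 = 0)
h(s)*C = 0*(-47) = 0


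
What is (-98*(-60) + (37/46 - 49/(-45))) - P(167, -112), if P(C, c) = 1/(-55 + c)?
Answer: 2033313743/345690 ≈ 5881.9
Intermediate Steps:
(-98*(-60) + (37/46 - 49/(-45))) - P(167, -112) = (-98*(-60) + (37/46 - 49/(-45))) - 1/(-55 - 112) = (5880 + (37*(1/46) - 49*(-1/45))) - 1/(-167) = (5880 + (37/46 + 49/45)) - 1*(-1/167) = (5880 + 3919/2070) + 1/167 = 12175519/2070 + 1/167 = 2033313743/345690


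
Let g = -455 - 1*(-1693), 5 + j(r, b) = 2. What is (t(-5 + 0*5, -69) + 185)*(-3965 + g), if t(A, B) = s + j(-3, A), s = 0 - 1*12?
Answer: -463590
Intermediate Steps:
j(r, b) = -3 (j(r, b) = -5 + 2 = -3)
g = 1238 (g = -455 + 1693 = 1238)
s = -12 (s = 0 - 12 = -12)
t(A, B) = -15 (t(A, B) = -12 - 3 = -15)
(t(-5 + 0*5, -69) + 185)*(-3965 + g) = (-15 + 185)*(-3965 + 1238) = 170*(-2727) = -463590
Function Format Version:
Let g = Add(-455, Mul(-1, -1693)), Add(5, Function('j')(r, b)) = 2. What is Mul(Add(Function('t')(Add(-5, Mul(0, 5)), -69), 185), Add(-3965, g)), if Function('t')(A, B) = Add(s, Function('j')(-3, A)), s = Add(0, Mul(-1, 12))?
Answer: -463590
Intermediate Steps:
Function('j')(r, b) = -3 (Function('j')(r, b) = Add(-5, 2) = -3)
g = 1238 (g = Add(-455, 1693) = 1238)
s = -12 (s = Add(0, -12) = -12)
Function('t')(A, B) = -15 (Function('t')(A, B) = Add(-12, -3) = -15)
Mul(Add(Function('t')(Add(-5, Mul(0, 5)), -69), 185), Add(-3965, g)) = Mul(Add(-15, 185), Add(-3965, 1238)) = Mul(170, -2727) = -463590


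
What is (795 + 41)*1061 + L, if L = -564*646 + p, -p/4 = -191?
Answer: 523416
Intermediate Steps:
p = 764 (p = -4*(-191) = 764)
L = -363580 (L = -564*646 + 764 = -364344 + 764 = -363580)
(795 + 41)*1061 + L = (795 + 41)*1061 - 363580 = 836*1061 - 363580 = 886996 - 363580 = 523416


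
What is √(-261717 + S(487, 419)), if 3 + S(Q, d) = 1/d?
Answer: I*√45947824501/419 ≈ 511.59*I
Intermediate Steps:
S(Q, d) = -3 + 1/d
√(-261717 + S(487, 419)) = √(-261717 + (-3 + 1/419)) = √(-261717 - 1256/419) = √(-109660679/419) = I*√45947824501/419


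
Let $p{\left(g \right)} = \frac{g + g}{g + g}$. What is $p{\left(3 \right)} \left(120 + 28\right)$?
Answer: $148$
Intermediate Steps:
$p{\left(g \right)} = 1$ ($p{\left(g \right)} = \frac{2 g}{2 g} = 2 g \frac{1}{2 g} = 1$)
$p{\left(3 \right)} \left(120 + 28\right) = 1 \left(120 + 28\right) = 1 \cdot 148 = 148$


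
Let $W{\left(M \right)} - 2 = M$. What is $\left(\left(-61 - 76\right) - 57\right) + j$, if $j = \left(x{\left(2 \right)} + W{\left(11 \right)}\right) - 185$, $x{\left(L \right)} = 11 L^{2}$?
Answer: $-322$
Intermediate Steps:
$W{\left(M \right)} = 2 + M$
$j = -128$ ($j = \left(11 \cdot 2^{2} + \left(2 + 11\right)\right) - 185 = \left(11 \cdot 4 + 13\right) - 185 = \left(44 + 13\right) - 185 = 57 - 185 = -128$)
$\left(\left(-61 - 76\right) - 57\right) + j = \left(\left(-61 - 76\right) - 57\right) - 128 = \left(-137 - 57\right) - 128 = -194 - 128 = -322$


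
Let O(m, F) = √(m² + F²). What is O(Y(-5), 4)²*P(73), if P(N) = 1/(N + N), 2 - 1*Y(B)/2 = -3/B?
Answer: 298/1825 ≈ 0.16329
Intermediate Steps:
Y(B) = 4 + 6/B (Y(B) = 4 - (-6)/B = 4 + 6/B)
O(m, F) = √(F² + m²)
P(N) = 1/(2*N)
O(Y(-5), 4)²*P(73) = (√(4² + (4 + 6/(-5))²))²*((½)/73) = (√(16 + (4 + 6*(-⅕))²))²*((½)*(1/73)) = (√(16 + (4 - 6/5)²))²*(1/146) = (√(16 + (14/5)²))²*(1/146) = (√(16 + 196/25))²*(1/146) = (√(596/25))²*(1/146) = (2*√149/5)²*(1/146) = (596/25)*(1/146) = 298/1825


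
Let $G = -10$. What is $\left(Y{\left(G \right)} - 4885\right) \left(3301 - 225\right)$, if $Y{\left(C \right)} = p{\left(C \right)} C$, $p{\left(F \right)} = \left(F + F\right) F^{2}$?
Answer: $46493740$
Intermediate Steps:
$p{\left(F \right)} = 2 F^{3}$ ($p{\left(F \right)} = 2 F F^{2} = 2 F^{3}$)
$Y{\left(C \right)} = 2 C^{4}$ ($Y{\left(C \right)} = 2 C^{3} C = 2 C^{4}$)
$\left(Y{\left(G \right)} - 4885\right) \left(3301 - 225\right) = \left(2 \left(-10\right)^{4} - 4885\right) \left(3301 - 225\right) = \left(2 \cdot 10000 - 4885\right) 3076 = \left(20000 - 4885\right) 3076 = 15115 \cdot 3076 = 46493740$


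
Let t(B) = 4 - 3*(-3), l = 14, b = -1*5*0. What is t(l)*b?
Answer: 0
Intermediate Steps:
b = 0 (b = -5*0 = 0)
t(B) = 13 (t(B) = 4 + 9 = 13)
t(l)*b = 13*0 = 0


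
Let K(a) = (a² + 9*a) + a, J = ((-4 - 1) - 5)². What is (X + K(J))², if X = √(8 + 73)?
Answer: 121198081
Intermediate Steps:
J = 100 (J = (-5 - 5)² = (-10)² = 100)
K(a) = a² + 10*a
X = 9 (X = √81 = 9)
(X + K(J))² = (9 + 100*(10 + 100))² = (9 + 100*110)² = (9 + 11000)² = 11009² = 121198081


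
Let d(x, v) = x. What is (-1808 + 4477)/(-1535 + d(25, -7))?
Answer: -2669/1510 ≈ -1.7675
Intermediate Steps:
(-1808 + 4477)/(-1535 + d(25, -7)) = (-1808 + 4477)/(-1535 + 25) = 2669/(-1510) = 2669*(-1/1510) = -2669/1510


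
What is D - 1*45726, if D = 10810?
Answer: -34916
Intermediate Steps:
D - 1*45726 = 10810 - 1*45726 = 10810 - 45726 = -34916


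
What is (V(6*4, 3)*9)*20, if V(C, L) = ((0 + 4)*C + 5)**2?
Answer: 1836180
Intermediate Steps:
V(C, L) = (5 + 4*C)**2 (V(C, L) = (4*C + 5)**2 = (5 + 4*C)**2)
(V(6*4, 3)*9)*20 = ((5 + 4*(6*4))**2*9)*20 = ((5 + 4*24)**2*9)*20 = ((5 + 96)**2*9)*20 = (101**2*9)*20 = (10201*9)*20 = 91809*20 = 1836180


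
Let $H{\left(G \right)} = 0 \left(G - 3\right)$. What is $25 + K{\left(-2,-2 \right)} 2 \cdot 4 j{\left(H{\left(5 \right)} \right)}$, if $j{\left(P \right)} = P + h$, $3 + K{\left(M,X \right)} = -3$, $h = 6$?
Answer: $-263$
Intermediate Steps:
$K{\left(M,X \right)} = -6$ ($K{\left(M,X \right)} = -3 - 3 = -6$)
$H{\left(G \right)} = 0$ ($H{\left(G \right)} = 0 \left(-3 + G\right) = 0$)
$j{\left(P \right)} = 6 + P$ ($j{\left(P \right)} = P + 6 = 6 + P$)
$25 + K{\left(-2,-2 \right)} 2 \cdot 4 j{\left(H{\left(5 \right)} \right)} = 25 + \left(-6\right) 2 \cdot 4 \left(6 + 0\right) = 25 + \left(-12\right) 4 \cdot 6 = 25 - 288 = -263$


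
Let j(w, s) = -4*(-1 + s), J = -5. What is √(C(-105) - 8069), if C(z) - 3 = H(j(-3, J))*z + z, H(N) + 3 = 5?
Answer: 17*I*√29 ≈ 91.548*I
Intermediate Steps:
j(w, s) = 4 - 4*s
H(N) = 2 (H(N) = -3 + 5 = 2)
C(z) = 3 + 3*z (C(z) = 3 + (2*z + z) = 3 + 3*z)
√(C(-105) - 8069) = √((3 + 3*(-105)) - 8069) = √((3 - 315) - 8069) = √(-312 - 8069) = √(-8381) = 17*I*√29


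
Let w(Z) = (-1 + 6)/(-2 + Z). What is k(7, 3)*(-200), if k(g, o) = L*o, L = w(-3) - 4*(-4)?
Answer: -9000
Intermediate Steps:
w(Z) = 5/(-2 + Z)
L = 15 (L = 5/(-2 - 3) - 4*(-4) = 5/(-5) + 16 = 5*(-⅕) + 16 = -1 + 16 = 15)
k(g, o) = 15*o
k(7, 3)*(-200) = (15*3)*(-200) = 45*(-200) = -9000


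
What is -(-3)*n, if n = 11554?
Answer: 34662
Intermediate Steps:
-(-3)*n = -(-3)*11554 = -3*(-11554) = 34662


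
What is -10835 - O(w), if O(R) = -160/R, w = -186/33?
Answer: -336765/31 ≈ -10863.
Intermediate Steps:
w = -62/11 (w = -186*1/33 = -62/11 ≈ -5.6364)
-10835 - O(w) = -10835 - (-160)/(-62/11) = -10835 - (-160)*(-11)/62 = -10835 - 1*880/31 = -10835 - 880/31 = -336765/31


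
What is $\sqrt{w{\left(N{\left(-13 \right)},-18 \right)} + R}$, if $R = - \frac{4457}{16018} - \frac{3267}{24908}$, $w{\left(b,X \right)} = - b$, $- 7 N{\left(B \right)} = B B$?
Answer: $\frac{\sqrt{11569941746381765201}}{698208602} \approx 4.8717$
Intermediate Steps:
$N{\left(B \right)} = - \frac{B^{2}}{7}$ ($N{\left(B \right)} = - \frac{B B}{7} = - \frac{B^{2}}{7}$)
$R = - \frac{81672881}{199488172}$ ($R = \left(-4457\right) \frac{1}{16018} - \frac{3267}{24908} = - \frac{4457}{16018} - \frac{3267}{24908} = - \frac{81672881}{199488172} \approx -0.40941$)
$\sqrt{w{\left(N{\left(-13 \right)},-18 \right)} + R} = \sqrt{- \frac{\left(-1\right) \left(-13\right)^{2}}{7} - \frac{81672881}{199488172}} = \sqrt{- \frac{\left(-1\right) 169}{7} - \frac{81672881}{199488172}} = \sqrt{\left(-1\right) \left(- \frac{169}{7}\right) - \frac{81672881}{199488172}} = \sqrt{\frac{169}{7} - \frac{81672881}{199488172}} = \sqrt{\frac{33141790901}{1396417204}} = \frac{\sqrt{11569941746381765201}}{698208602}$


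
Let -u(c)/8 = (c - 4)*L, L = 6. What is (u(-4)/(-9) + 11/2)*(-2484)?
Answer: 92322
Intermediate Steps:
u(c) = 192 - 48*c (u(c) = -8*(c - 4)*6 = -8*(-4 + c)*6 = -8*(-24 + 6*c) = 192 - 48*c)
(u(-4)/(-9) + 11/2)*(-2484) = ((192 - 48*(-4))/(-9) + 11/2)*(-2484) = ((192 + 192)*(-⅑) + 11*(½))*(-2484) = (384*(-⅑) + 11/2)*(-2484) = (-128/3 + 11/2)*(-2484) = -223/6*(-2484) = 92322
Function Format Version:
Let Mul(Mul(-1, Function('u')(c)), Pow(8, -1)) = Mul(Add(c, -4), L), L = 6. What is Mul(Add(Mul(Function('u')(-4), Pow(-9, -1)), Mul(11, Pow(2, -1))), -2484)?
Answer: 92322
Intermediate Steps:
Function('u')(c) = Add(192, Mul(-48, c)) (Function('u')(c) = Mul(-8, Mul(Add(c, -4), 6)) = Mul(-8, Mul(Add(-4, c), 6)) = Mul(-8, Add(-24, Mul(6, c))) = Add(192, Mul(-48, c)))
Mul(Add(Mul(Function('u')(-4), Pow(-9, -1)), Mul(11, Pow(2, -1))), -2484) = Mul(Add(Mul(Add(192, Mul(-48, -4)), Pow(-9, -1)), Mul(11, Pow(2, -1))), -2484) = Mul(Add(Mul(Add(192, 192), Rational(-1, 9)), Mul(11, Rational(1, 2))), -2484) = Mul(Add(Mul(384, Rational(-1, 9)), Rational(11, 2)), -2484) = Mul(Add(Rational(-128, 3), Rational(11, 2)), -2484) = Mul(Rational(-223, 6), -2484) = 92322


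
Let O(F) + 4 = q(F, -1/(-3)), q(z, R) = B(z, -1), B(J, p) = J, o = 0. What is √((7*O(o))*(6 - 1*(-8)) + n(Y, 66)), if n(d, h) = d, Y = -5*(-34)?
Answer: I*√222 ≈ 14.9*I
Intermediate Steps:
Y = 170
q(z, R) = z
O(F) = -4 + F
√((7*O(o))*(6 - 1*(-8)) + n(Y, 66)) = √((7*(-4 + 0))*(6 - 1*(-8)) + 170) = √((7*(-4))*(6 + 8) + 170) = √(-28*14 + 170) = √(-392 + 170) = √(-222) = I*√222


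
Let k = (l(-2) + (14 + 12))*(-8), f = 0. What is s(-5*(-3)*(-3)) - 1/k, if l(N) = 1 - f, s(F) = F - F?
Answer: 1/216 ≈ 0.0046296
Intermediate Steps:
s(F) = 0
l(N) = 1 (l(N) = 1 - 1*0 = 1 + 0 = 1)
k = -216 (k = (1 + (14 + 12))*(-8) = (1 + 26)*(-8) = 27*(-8) = -216)
s(-5*(-3)*(-3)) - 1/k = 0 - 1/(-216) = 0 - 1*(-1/216) = 0 + 1/216 = 1/216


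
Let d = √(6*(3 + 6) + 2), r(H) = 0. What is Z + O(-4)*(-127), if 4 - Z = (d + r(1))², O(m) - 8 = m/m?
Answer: -1195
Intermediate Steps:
O(m) = 9 (O(m) = 8 + m/m = 8 + 1 = 9)
d = 2*√14 (d = √(6*9 + 2) = √(54 + 2) = √56 = 2*√14 ≈ 7.4833)
Z = -52 (Z = 4 - (2*√14 + 0)² = 4 - (2*√14)² = 4 - 1*56 = 4 - 56 = -52)
Z + O(-4)*(-127) = -52 + 9*(-127) = -52 - 1143 = -1195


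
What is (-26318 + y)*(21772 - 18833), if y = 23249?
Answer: -9019791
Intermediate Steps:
(-26318 + y)*(21772 - 18833) = (-26318 + 23249)*(21772 - 18833) = -3069*2939 = -9019791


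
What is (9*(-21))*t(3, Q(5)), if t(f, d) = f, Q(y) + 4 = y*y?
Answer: -567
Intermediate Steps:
Q(y) = -4 + y**2 (Q(y) = -4 + y*y = -4 + y**2)
(9*(-21))*t(3, Q(5)) = (9*(-21))*3 = -189*3 = -567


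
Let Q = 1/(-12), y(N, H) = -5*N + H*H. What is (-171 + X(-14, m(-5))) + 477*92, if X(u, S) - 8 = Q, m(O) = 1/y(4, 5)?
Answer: 524651/12 ≈ 43721.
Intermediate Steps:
y(N, H) = H² - 5*N (y(N, H) = -5*N + H² = H² - 5*N)
m(O) = ⅕ (m(O) = 1/(5² - 5*4) = 1/(25 - 20) = 1/5 = ⅕)
Q = -1/12 ≈ -0.083333
X(u, S) = 95/12 (X(u, S) = 8 - 1/12 = 95/12)
(-171 + X(-14, m(-5))) + 477*92 = (-171 + 95/12) + 477*92 = -1957/12 + 43884 = 524651/12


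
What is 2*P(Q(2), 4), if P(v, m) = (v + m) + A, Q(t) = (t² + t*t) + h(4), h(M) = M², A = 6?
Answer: 68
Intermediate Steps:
Q(t) = 16 + 2*t² (Q(t) = (t² + t*t) + 4² = (t² + t²) + 16 = 2*t² + 16 = 16 + 2*t²)
P(v, m) = 6 + m + v (P(v, m) = (v + m) + 6 = (m + v) + 6 = 6 + m + v)
2*P(Q(2), 4) = 2*(6 + 4 + (16 + 2*2²)) = 2*(6 + 4 + (16 + 2*4)) = 2*(6 + 4 + (16 + 8)) = 2*(6 + 4 + 24) = 2*34 = 68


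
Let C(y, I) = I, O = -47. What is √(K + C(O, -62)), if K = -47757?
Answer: I*√47819 ≈ 218.68*I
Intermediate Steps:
√(K + C(O, -62)) = √(-47757 - 62) = √(-47819) = I*√47819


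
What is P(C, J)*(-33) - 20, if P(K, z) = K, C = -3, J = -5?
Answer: 79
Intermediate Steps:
P(C, J)*(-33) - 20 = -3*(-33) - 20 = 99 - 20 = 79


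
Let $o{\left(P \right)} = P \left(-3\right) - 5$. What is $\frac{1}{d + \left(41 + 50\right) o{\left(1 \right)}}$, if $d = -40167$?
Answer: $- \frac{1}{40895} \approx -2.4453 \cdot 10^{-5}$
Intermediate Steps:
$o{\left(P \right)} = -5 - 3 P$ ($o{\left(P \right)} = - 3 P - 5 = -5 - 3 P$)
$\frac{1}{d + \left(41 + 50\right) o{\left(1 \right)}} = \frac{1}{-40167 + \left(41 + 50\right) \left(-5 - 3\right)} = \frac{1}{-40167 + 91 \left(-5 - 3\right)} = \frac{1}{-40167 + 91 \left(-8\right)} = \frac{1}{-40167 - 728} = \frac{1}{-40895} = - \frac{1}{40895}$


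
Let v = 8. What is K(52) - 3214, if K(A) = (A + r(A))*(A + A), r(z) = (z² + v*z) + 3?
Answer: 326986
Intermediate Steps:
r(z) = 3 + z² + 8*z (r(z) = (z² + 8*z) + 3 = 3 + z² + 8*z)
K(A) = 2*A*(3 + A² + 9*A) (K(A) = (A + (3 + A² + 8*A))*(A + A) = (3 + A² + 9*A)*(2*A) = 2*A*(3 + A² + 9*A))
K(52) - 3214 = 2*52*(3 + 52² + 9*52) - 3214 = 2*52*(3 + 2704 + 468) - 3214 = 2*52*3175 - 3214 = 330200 - 3214 = 326986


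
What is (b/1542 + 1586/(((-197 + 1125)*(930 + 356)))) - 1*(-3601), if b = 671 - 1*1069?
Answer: 1656553548491/460058784 ≈ 3600.7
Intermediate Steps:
b = -398 (b = 671 - 1069 = -398)
(b/1542 + 1586/(((-197 + 1125)*(930 + 356)))) - 1*(-3601) = (-398/1542 + 1586/(((-197 + 1125)*(930 + 356)))) - 1*(-3601) = (-398*1/1542 + 1586/((928*1286))) + 3601 = (-199/771 + 1586/1193408) + 3601 = (-199/771 + 1586*(1/1193408)) + 3601 = (-199/771 + 793/596704) + 3601 = -118132693/460058784 + 3601 = 1656553548491/460058784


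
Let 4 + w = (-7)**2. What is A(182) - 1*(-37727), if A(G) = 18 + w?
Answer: 37790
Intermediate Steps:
w = 45 (w = -4 + (-7)**2 = -4 + 49 = 45)
A(G) = 63 (A(G) = 18 + 45 = 63)
A(182) - 1*(-37727) = 63 - 1*(-37727) = 63 + 37727 = 37790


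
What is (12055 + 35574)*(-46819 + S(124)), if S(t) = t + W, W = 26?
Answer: -2222797801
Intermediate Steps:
S(t) = 26 + t (S(t) = t + 26 = 26 + t)
(12055 + 35574)*(-46819 + S(124)) = (12055 + 35574)*(-46819 + (26 + 124)) = 47629*(-46819 + 150) = 47629*(-46669) = -2222797801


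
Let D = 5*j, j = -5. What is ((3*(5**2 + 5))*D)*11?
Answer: -24750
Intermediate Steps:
D = -25 (D = 5*(-5) = -25)
((3*(5**2 + 5))*D)*11 = ((3*(5**2 + 5))*(-25))*11 = ((3*(25 + 5))*(-25))*11 = ((3*30)*(-25))*11 = (90*(-25))*11 = -2250*11 = -24750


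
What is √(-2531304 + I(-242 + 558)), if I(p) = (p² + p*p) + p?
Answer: 2*I*√582819 ≈ 1526.9*I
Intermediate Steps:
I(p) = p + 2*p² (I(p) = (p² + p²) + p = 2*p² + p = p + 2*p²)
√(-2531304 + I(-242 + 558)) = √(-2531304 + (-242 + 558)*(1 + 2*(-242 + 558))) = √(-2531304 + 316*(1 + 2*316)) = √(-2531304 + 316*(1 + 632)) = √(-2531304 + 316*633) = √(-2531304 + 200028) = √(-2331276) = 2*I*√582819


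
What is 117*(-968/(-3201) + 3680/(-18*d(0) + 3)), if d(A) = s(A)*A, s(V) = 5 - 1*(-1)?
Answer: 13924872/97 ≈ 1.4356e+5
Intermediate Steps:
s(V) = 6 (s(V) = 5 + 1 = 6)
d(A) = 6*A
117*(-968/(-3201) + 3680/(-18*d(0) + 3)) = 117*(-968/(-3201) + 3680/(-108*0 + 3)) = 117*(-968*(-1/3201) + 3680/(-18*0 + 3)) = 117*(88/291 + 3680/(0 + 3)) = 117*(88/291 + 3680/3) = 117*(119016/97) = 13924872/97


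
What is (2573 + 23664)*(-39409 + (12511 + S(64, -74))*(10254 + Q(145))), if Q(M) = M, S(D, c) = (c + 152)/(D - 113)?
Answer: 167188733692326/49 ≈ 3.4120e+12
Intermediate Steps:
S(D, c) = (152 + c)/(-113 + D)
(2573 + 23664)*(-39409 + (12511 + S(64, -74))*(10254 + Q(145))) = (2573 + 23664)*(-39409 + (12511 + (152 - 74)/(-113 + 64))*(10254 + 145)) = 26237*(-39409 + (12511 + 78/(-49))*10399) = 26237*(-39409 + (12511 - 1/49*78)*10399) = 26237*(-39409 + (12511 - 78/49)*10399) = 26237*(-39409 + (612961/49)*10399) = 26237*(-39409 + 6374181439/49) = 26237*(6372250398/49) = 167188733692326/49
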